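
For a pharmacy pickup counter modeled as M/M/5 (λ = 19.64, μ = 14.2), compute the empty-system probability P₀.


a = λ/μ = 19.64/14.2 = 1.3831; ρ = a/c = 0.2766
Σ_{k=0}^{4} a^k/k! (terms k=0..4) = 1.00000 + 1.38310 + 0.95648 + 0.44097 + 0.15248 = 3.93302
Tail: a^5/(5!(1−ρ)) = 5.06134/(120·0.7234) = 0.05831
P₀ = 1/(3.93302 + 0.05831) = 1/3.99133 = 0.250543

Final: 0.250543


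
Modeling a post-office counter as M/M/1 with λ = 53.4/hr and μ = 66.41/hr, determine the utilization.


ρ = λ/μ = 53.4/66.41 = 0.8041

Final: 0.8041


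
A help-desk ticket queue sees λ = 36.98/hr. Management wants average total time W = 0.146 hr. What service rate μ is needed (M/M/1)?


W = 1/(μ−λ) ⇒ μ − λ = 1/W = 1/0.146 = 6.8493
μ = λ + 1/W = 36.98 + 6.8493 = 43.8293 per hr

Final: 43.8293 /hr


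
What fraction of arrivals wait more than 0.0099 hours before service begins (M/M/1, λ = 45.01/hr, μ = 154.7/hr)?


ρ = 45.01/154.7 = 0.2910
P(Wq > t) = ρ·e^{−(μ−λ)t} = 0.2910·e^{−1.0859}
= 0.2910·0.337587 = 0.098221

Final: 0.098221


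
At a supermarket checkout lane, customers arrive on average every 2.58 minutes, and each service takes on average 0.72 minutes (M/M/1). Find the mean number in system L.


λ = 60/2.58 = 23.2558 /hr
μ = 60/0.72 = 83.3333 /hr
ρ = λ/μ = 23.2558/83.3333 = 0.2791
L = ρ/(1−ρ) = 0.2791/0.7209 = 0.3871

Final: 0.3871


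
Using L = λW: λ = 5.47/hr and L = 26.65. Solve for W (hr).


W = L/λ = 26.65/5.47 = 4.8720 hr

Final: 4.8720 hr


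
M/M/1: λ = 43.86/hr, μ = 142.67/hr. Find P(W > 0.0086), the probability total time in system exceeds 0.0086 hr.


W ~ Exponential(μ−λ) for M/M/1.
μ − λ = 142.67 − 43.86 = 98.8100
P(W > t) = e^{−(μ−λ)t} = e^{−0.8498} = 0.427515

Final: 0.427515


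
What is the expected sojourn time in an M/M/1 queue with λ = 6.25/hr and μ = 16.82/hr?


W = 1/(μ−λ) = 1/(16.82 − 6.25) = 1/10.57 = 0.09461 hr

Final: 0.09461 hr


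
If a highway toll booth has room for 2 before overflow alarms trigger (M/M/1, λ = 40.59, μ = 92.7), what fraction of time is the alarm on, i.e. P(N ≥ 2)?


ρ = 40.59/92.7 = 0.4379
P(N ≥ n) = ρ^n = 0.4379^2 = 0.191725

Final: 0.191725


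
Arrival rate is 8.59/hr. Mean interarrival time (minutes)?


Mean interarrival time = 1/λ = 1/8.59 hour = 0.11641 hour
In minutes: 0.11641 × 60 = 6.9849 min

Final: 6.9849 min


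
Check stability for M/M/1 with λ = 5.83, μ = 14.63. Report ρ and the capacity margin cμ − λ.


Total capacity cμ = 1·14.63 = 14.63/hr
ρ = λ/(cμ) = 5.83/14.63 = 0.3985
Stable ⇔ ρ < 1: YES
Spare capacity = cμ − λ = 14.63 − 5.83 = 8.80/hr

Final: ρ = 0.3985; stable; margin = 8.80/hr


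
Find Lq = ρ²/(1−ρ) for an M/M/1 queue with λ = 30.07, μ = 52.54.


ρ = 30.07/52.54 = 0.5723
Lq = ρ²/(1−ρ) = 0.3276/0.4277 = 0.7659

Final: 0.7659


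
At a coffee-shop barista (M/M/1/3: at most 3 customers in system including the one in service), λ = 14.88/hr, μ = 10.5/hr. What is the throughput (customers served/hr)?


ρ = 1.4171; P_K = (1−ρ)ρ^3/(1−ρ^4) = 0.391398
λ_eff = λ(1 − P_K) = 14.88·(1 − 0.391398) = 14.88·0.608602 = 9.0560 /hr

Final: 9.0560 /hr


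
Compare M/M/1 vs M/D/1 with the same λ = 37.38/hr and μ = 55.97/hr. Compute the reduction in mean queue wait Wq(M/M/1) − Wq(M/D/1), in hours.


ρ = 37.38/55.97 = 0.6679
Wq(M/M/1) = ρ/(μ−λ) = 0.6679/18.59 = 0.03593 hr
Wq(M/D/1) = ρ/(2(μ−λ)) = 0.01796 hr
Savings = 0.03593 − 0.01796 = 0.01796 hr

Final: 0.01796 hr


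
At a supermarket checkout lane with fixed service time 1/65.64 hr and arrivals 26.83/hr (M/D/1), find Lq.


ρ = 26.83/65.64 = 0.4087
M/D/1: Lq = ρ²/(2(1−ρ)) = 0.1671/(2·0.5913) = 0.14129

Final: 0.14129


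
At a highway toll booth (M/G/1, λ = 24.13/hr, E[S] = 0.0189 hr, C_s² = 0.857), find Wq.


ρ = λ·E[S] = 24.13·0.0189 = 0.4561
E[S²] = E[S]²(1+C_s²) = 0.0189²·(1+0.857) = 0.0006633
Wq = λ·E[S²]/(2(1−ρ)) = 24.13·0.0006633/(2·0.5439) = 0.01471 hr

Final: 0.01471 hr


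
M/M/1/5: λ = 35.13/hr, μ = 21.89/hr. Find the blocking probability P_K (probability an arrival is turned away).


ρ = λ/μ = 35.13/21.89 = 1.6048
P_K = (1−ρ)ρ^K/(1−ρ^(K+1)) = (-0.6048·10.645399)/(1 − 17.084188)
= -6.438789/-16.084188 = 0.400318

Final: 0.400318


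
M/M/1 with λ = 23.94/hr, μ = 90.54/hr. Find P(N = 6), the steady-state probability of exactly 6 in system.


ρ = 23.94/90.54 = 0.2644
P_n = (1−ρ)·ρ^n = (1 − 0.2644)·0.2644^6 = 0.7356·0.0003417 = 0.0002514

Final: 0.0002514


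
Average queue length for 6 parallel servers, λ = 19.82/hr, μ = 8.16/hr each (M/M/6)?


a = λ/μ = 2.4289; ρ = a/6 = 0.4048
P₀ = 0.087712
Lq = P₀·a^c·ρ / (c!·(1−ρ)²) = 0.087712·205.34349·0.4048/(720·0.35424)
= 0.02859

Final: 0.02859


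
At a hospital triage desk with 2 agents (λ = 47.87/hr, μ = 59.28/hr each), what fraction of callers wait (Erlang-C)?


a = λ/μ = 0.8075; ρ = a/2 = 0.4038
P₀ = 0.424743 (from M/M/c formula)
C(c,a) = [a^c/(c!(1−ρ))]·P₀ = [0.65209/(2·0.5962)]·0.424743
= 0.54684·0.424743 = 0.232267

Final: 0.232267


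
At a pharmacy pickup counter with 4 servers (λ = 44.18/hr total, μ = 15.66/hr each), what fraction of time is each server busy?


ρ = λ/(cμ) = 44.18/(4·15.66) = 44.18/62.64 = 0.7053

Final: 0.7053


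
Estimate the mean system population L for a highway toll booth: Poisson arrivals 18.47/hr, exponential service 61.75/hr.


ρ = λ/μ = 18.47/61.75 = 0.2991
L = ρ/(1−ρ) = 0.2991/(1 − 0.2991) = 0.2991/0.7009 = 0.4268

Final: 0.4268


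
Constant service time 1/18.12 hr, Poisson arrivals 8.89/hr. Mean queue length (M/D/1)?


ρ = 8.89/18.12 = 0.4906
M/D/1: Lq = ρ²/(2(1−ρ)) = 0.2407/(2·0.5094) = 0.23627

Final: 0.23627


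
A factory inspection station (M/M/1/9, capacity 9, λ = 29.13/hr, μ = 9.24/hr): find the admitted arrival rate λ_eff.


ρ = 3.1526; P_K = (1−ρ)ρ^9/(1−ρ^10) = 0.682808
λ_eff = λ(1 − P_K) = 29.13·(1 − 0.682808) = 29.13·0.317192 = 9.2398 /hr

Final: 9.2398 /hr


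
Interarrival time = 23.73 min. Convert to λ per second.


λ = 1/(interarrival time) in consistent units.
1 second = 0.0166667 min, so λ = 0.0166667/23.73 = 0.0007023 per second

Final: 0.0007023 /sec


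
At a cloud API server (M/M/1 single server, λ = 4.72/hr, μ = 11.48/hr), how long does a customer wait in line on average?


ρ = 4.72/11.48 = 0.4111
Wq = ρ/(μ−λ) = 0.4111/(11.48 − 4.72) = 0.4111/6.76 = 0.06082 hr

Final: 0.06082 hr


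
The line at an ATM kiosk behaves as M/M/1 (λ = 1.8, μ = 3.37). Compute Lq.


ρ = 1.8/3.37 = 0.5341
Lq = ρ²/(1−ρ) = 0.2853/0.4659 = 0.6124

Final: 0.6124


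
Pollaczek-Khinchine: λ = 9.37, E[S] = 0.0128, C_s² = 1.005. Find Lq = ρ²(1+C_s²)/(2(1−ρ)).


ρ = λ·E[S] = 9.37·0.0128 = 0.1199
Lq = ρ²(1+C_s²)/(2(1−ρ)) = 0.01438·(1+1.005)/(2·0.8801)
= 0.01438·2.0050/1.7601 = 0.01639

Final: 0.01639


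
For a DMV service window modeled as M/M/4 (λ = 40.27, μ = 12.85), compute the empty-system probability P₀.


a = λ/μ = 40.27/12.85 = 3.1339; ρ = a/c = 0.7835
Σ_{k=0}^{3} a^k/k! (terms k=0..3) = 1.00000 + 3.13385 + 4.91051 + 5.12961 = 14.17398
Tail: a^4/(4!(1−ρ)) = 96.45262/(24·0.2165) = 18.55969
P₀ = 1/(14.17398 + 18.55969) = 1/32.73367 = 0.030550

Final: 0.030550


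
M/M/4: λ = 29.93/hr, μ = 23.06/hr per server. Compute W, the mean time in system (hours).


a = 1.2979; ρ = 0.3245; P₀ = 0.271764
Lq = P₀·a^c·ρ/(c!(1−ρ)²) = 0.02285
Wq = Lq/λ = 0.02285/29.93 = 0.0007634 hr
W = Wq + 1/μ = 0.0007634 + 0.04337 = 0.04413 hr

Final: 0.04413 hr


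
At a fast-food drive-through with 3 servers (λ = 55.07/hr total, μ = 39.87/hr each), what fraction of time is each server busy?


ρ = λ/(cμ) = 55.07/(3·39.87) = 55.07/119.61 = 0.4604

Final: 0.4604


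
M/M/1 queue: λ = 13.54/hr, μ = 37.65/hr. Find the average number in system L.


ρ = λ/μ = 13.54/37.65 = 0.3596
L = ρ/(1−ρ) = 0.3596/(1 − 0.3596) = 0.3596/0.6404 = 0.5616

Final: 0.5616


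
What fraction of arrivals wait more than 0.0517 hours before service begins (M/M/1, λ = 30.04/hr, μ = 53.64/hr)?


ρ = 30.04/53.64 = 0.5600
P(Wq > t) = ρ·e^{−(μ−λ)t} = 0.5600·e^{−1.2201}
= 0.5600·0.295195 = 0.165318

Final: 0.165318


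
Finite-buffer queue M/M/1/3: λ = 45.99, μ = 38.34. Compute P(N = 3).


ρ = λ/μ = 45.99/38.34 = 1.1995
P_K = (1−ρ)ρ^K/(1−ρ^(K+1)) = (-0.1995·1.725973)/(1 − 2.070357)
= -0.344384/-1.070357 = 0.321747

Final: 0.321747


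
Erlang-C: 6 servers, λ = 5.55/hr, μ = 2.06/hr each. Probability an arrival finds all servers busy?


a = λ/μ = 2.6942; ρ = a/6 = 0.4490
P₀ = 0.067002 (from M/M/c formula)
C(c,a) = [a^c/(c!(1−ρ))]·P₀ = [382.43231/(720·0.5510)]·0.067002
= 0.96404·0.067002 = 0.064592

Final: 0.064592


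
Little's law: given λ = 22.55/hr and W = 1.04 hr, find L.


L = λW = 22.55·1.04 = 23.4520

Final: 23.4520


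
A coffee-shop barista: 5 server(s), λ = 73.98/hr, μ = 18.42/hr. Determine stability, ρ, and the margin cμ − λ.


Total capacity cμ = 5·18.42 = 92.10/hr
ρ = λ/(cμ) = 73.98/92.10 = 0.8033
Stable ⇔ ρ < 1: YES
Spare capacity = cμ − λ = 92.10 − 73.98 = 18.12/hr

Final: ρ = 0.8033; stable; margin = 18.12/hr


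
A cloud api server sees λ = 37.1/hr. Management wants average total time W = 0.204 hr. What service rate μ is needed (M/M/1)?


W = 1/(μ−λ) ⇒ μ − λ = 1/W = 1/0.204 = 4.9020
μ = λ + 1/W = 37.1 + 4.9020 = 42.0020 per hr

Final: 42.0020 /hr


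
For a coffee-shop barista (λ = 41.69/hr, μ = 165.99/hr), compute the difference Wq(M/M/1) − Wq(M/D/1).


ρ = 41.69/165.99 = 0.2512
Wq(M/M/1) = ρ/(μ−λ) = 0.2512/124.30 = 0.002021 hr
Wq(M/D/1) = ρ/(2(μ−λ)) = 0.001010 hr
Savings = 0.002021 − 0.001010 = 0.001010 hr

Final: 0.001010 hr


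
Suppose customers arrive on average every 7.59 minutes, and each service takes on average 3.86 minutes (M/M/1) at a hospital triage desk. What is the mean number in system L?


λ = 60/7.59 = 7.9051 /hr
μ = 60/3.86 = 15.5440 /hr
ρ = λ/μ = 7.9051/15.5440 = 0.5086
L = ρ/(1−ρ) = 0.5086/0.4914 = 1.0349

Final: 1.0349


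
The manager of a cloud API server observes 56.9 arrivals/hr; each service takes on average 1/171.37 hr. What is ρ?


ρ = λ/μ = 56.9/171.37 = 0.3320

Final: 0.3320


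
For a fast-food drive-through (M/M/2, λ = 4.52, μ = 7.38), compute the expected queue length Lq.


a = λ/μ = 0.6125; ρ = a/2 = 0.3062
P₀ = 0.531120
Lq = P₀·a^c·ρ / (c!·(1−ρ)²) = 0.531120·0.37511·0.3062/(2·0.48131)
= 0.06338

Final: 0.06338


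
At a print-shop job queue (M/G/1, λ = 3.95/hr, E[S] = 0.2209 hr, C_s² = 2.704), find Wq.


ρ = λ·E[S] = 3.95·0.2209 = 0.8726
E[S²] = E[S]²(1+C_s²) = 0.2209²·(1+2.704) = 0.180743
Wq = λ·E[S²]/(2(1−ρ)) = 3.95·0.180743/(2·0.1274) = 2.80096 hr

Final: 2.80096 hr


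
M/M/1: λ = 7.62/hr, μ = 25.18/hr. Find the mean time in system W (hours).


W = 1/(μ−λ) = 1/(25.18 − 7.62) = 1/17.56 = 0.05695 hr

Final: 0.05695 hr


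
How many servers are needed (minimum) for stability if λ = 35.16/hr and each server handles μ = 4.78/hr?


Stability requires cμ > λ ⇔ c > λ/μ.
λ/μ = 35.16/4.78 = 7.3556
Minimum integer c = ⌊7.3556⌋ + 1 = 8
Check: 8·4.78 = 38.24 > 35.16, while 7·4.78 = 33.46 ≤ 35.16

Final: 8 servers


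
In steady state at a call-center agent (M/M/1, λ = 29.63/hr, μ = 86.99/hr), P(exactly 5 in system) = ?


ρ = 29.63/86.99 = 0.3406
P_n = (1−ρ)·ρ^n = (1 − 0.3406)·0.3406^5 = 0.6594·0.004585 = 0.003023

Final: 0.003023


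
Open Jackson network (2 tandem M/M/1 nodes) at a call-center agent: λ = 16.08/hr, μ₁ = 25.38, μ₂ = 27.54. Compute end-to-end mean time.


Each node sees arrival rate λ = 16.08/hr (tandem ⇒ throughput preserved).
W₁ = 1/(μ₁−λ) = 1/(25.38−16.08) = 0.10753 hr
W₂ = 1/(μ₂−λ) = 1/(27.54−16.08) = 0.08726 hr
W_total = W₁ + W₂ = 0.10753 + 0.08726 = 0.19479 hr

Final: 0.19479 hr


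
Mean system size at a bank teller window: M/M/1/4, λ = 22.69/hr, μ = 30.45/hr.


ρ = 22.69/30.45 = 0.7452
L = ρ[1 − (K+1)ρ^K + Kρ^(K+1)] / [(1−ρ)(1−ρ^(K+1))]
Numerator: 0.7452·(1 − 5·0.308311 + 4·0.229740) = 0.281225
Denominator: (0.2548)·(0.770260) = 0.196296
L = 0.281225/0.196296 = 1.4327

Final: 1.4327


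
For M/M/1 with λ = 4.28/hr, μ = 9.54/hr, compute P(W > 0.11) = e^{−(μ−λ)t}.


W ~ Exponential(μ−λ) for M/M/1.
μ − λ = 9.54 − 4.28 = 5.2600
P(W > t) = e^{−(μ−λ)t} = e^{−0.5786} = 0.560683

Final: 0.560683


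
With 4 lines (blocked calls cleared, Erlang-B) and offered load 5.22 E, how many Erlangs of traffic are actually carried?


B(4,5.22) = 0.415328 (Erlang-B)
Carried load = a(1 − B) = 5.22·(1 − 0.415328) = 5.22·0.584672 = 3.0520 E

Final: 3.0520 Erlangs


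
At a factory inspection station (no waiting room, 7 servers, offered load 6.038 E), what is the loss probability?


B(c,a) = (a^c/c!) / Σ_{k=0}^{c} a^k/k!
a^7/7! = 58.052540
Σ terms (k=0..7): 1.00000 + 6.03800 + 18.22872 + 36.68834 + 55.38105 + 66.87816 + 67.30172 + 58.05254 = 309.568530
B = 58.052540/309.568530 = 0.187527

Final: 0.187527


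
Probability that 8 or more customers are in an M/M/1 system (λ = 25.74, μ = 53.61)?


ρ = 25.74/53.61 = 0.4801
P(N ≥ n) = ρ^n = 0.4801^8 = 0.002824

Final: 0.002824


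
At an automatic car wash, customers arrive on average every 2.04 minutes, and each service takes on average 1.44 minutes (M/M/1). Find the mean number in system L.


λ = 60/2.04 = 29.4118 /hr
μ = 60/1.44 = 41.6667 /hr
ρ = λ/μ = 29.4118/41.6667 = 0.7059
L = ρ/(1−ρ) = 0.7059/0.2941 = 2.4000

Final: 2.4000


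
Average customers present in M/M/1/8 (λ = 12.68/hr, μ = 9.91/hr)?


ρ = 12.68/9.91 = 1.2795
L = ρ[1 − (K+1)ρ^K + Kρ^(K+1)] / [(1−ρ)(1−ρ^(K+1))]
Numerator: 1.2795·(1 − 9·7.183975 + 8·9.192008) = 12.641988
Denominator: (-0.2795)·(-8.192008) = 2.289794
L = 12.641988/2.289794 = 5.5210

Final: 5.5210


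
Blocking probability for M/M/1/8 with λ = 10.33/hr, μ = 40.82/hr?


ρ = λ/μ = 10.33/40.82 = 0.2531
P_K = (1−ρ)ρ^K/(1−ρ^(K+1)) = (0.7469·0.00001682)/(1 − 0.000004256)
= 0.00001256/0.999996 = 0.00001256

Final: 0.00001256


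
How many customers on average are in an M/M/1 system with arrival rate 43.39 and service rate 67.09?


ρ = λ/μ = 43.39/67.09 = 0.6467
L = ρ/(1−ρ) = 0.6467/(1 − 0.6467) = 0.6467/0.3533 = 1.8308

Final: 1.8308


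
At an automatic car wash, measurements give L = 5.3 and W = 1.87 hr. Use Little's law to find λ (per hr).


λ = L/W = 5.3/1.87 = 2.8342 /hr

Final: 2.8342 /hr


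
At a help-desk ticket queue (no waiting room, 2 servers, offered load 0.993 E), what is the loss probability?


B(c,a) = (a^c/c!) / Σ_{k=0}^{c} a^k/k!
a^2/2! = 0.493024
Σ terms (k=0..2): 1.00000 + 0.99300 + 0.49302 = 2.486025
B = 0.493024/2.486025 = 0.198318

Final: 0.198318


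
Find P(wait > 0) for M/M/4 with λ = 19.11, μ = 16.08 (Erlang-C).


a = λ/μ = 1.1884; ρ = a/4 = 0.2971
P₀ = 0.303709 (from M/M/c formula)
C(c,a) = [a^c/(c!(1−ρ))]·P₀ = [1.99480/(24·0.7029)]·0.303709
= 0.11825·0.303709 = 0.035913

Final: 0.035913


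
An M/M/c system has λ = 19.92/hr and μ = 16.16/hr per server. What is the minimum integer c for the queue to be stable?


Stability requires cμ > λ ⇔ c > λ/μ.
λ/μ = 19.92/16.16 = 1.2327
Minimum integer c = ⌊1.2327⌋ + 1 = 2
Check: 2·16.16 = 32.32 > 19.92, while 1·16.16 = 16.16 ≤ 19.92

Final: 2 servers


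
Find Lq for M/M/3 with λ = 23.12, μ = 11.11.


a = λ/μ = 2.0810; ρ = a/3 = 0.6937
P₀ = 0.098527
Lq = P₀·a^c·ρ / (c!·(1−ρ)²) = 0.098527·9.01200·0.6937/(6·0.09384)
= 1.09395

Final: 1.09395


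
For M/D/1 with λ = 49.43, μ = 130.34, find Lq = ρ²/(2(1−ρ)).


ρ = 49.43/130.34 = 0.3792
M/D/1: Lq = ρ²/(2(1−ρ)) = 0.1438/(2·0.6208) = 0.11584

Final: 0.11584


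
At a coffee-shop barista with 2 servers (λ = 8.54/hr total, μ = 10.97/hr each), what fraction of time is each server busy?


ρ = λ/(cμ) = 8.54/(2·10.97) = 8.54/21.94 = 0.3892

Final: 0.3892


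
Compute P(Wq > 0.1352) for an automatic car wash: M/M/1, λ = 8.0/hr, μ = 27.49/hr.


ρ = 8.0/27.49 = 0.2910
P(Wq > t) = ρ·e^{−(μ−λ)t} = 0.2910·e^{−2.6350}
= 0.2910·0.071716 = 0.020870

Final: 0.020870


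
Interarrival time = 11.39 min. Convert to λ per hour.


λ = 1/(interarrival time) in consistent units.
1 hour = 60 min, so λ = 60/11.39 = 5.2678 per hour

Final: 5.2678 /hr


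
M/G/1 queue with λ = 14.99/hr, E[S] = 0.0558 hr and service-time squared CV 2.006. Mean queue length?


ρ = λ·E[S] = 14.99·0.0558 = 0.8364
Lq = ρ²(1+C_s²)/(2(1−ρ)) = 0.6996·(1+2.006)/(2·0.1636)
= 0.6996·3.0060/0.3271 = 6.42923

Final: 6.42923


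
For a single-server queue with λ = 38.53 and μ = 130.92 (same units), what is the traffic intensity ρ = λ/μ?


ρ = λ/μ = 38.53/130.92 = 0.2943

Final: 0.2943


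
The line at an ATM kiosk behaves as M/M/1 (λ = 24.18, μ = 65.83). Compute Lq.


ρ = 24.18/65.83 = 0.3673
Lq = ρ²/(1−ρ) = 0.1349/0.6327 = 0.2132

Final: 0.2132


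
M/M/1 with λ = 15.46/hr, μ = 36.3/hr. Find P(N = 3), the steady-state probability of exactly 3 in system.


ρ = 15.46/36.3 = 0.4259
P_n = (1−ρ)·ρ^n = (1 − 0.4259)·0.4259^3 = 0.5741·0.077252 = 0.044351

Final: 0.044351


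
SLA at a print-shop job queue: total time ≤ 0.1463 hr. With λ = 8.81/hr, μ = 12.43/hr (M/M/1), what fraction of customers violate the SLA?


W ~ Exponential(μ−λ) for M/M/1.
μ − λ = 12.43 − 8.81 = 3.6200
P(W > t) = e^{−(μ−λ)t} = e^{−0.5296} = 0.588837

Final: 0.588837


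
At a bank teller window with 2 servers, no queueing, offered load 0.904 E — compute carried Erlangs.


B(2,0.904) = 0.176687 (Erlang-B)
Carried load = a(1 − B) = 0.904·(1 − 0.176687) = 0.904·0.823313 = 0.7443 E

Final: 0.7443 Erlangs


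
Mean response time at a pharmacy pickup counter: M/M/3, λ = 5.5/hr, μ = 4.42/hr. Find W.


a = 1.2443; ρ = 0.4148; P₀ = 0.280327
Lq = P₀·a^c·ρ/(c!(1−ρ)²) = 0.10902
Wq = Lq/λ = 0.10902/5.5 = 0.01982 hr
W = Wq + 1/μ = 0.01982 + 0.22624 = 0.24607 hr

Final: 0.24607 hr


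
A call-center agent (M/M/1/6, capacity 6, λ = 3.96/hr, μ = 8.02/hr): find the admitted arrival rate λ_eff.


ρ = 0.4938; P_K = (1−ρ)ρ^6/(1−ρ^7) = 0.007389
λ_eff = λ(1 − P_K) = 3.96·(1 − 0.007389) = 3.96·0.992611 = 3.9307 /hr

Final: 3.9307 /hr


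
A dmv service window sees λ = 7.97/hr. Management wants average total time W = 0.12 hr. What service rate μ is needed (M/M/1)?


W = 1/(μ−λ) ⇒ μ − λ = 1/W = 1/0.12 = 8.3333
μ = λ + 1/W = 7.97 + 8.3333 = 16.3033 per hr

Final: 16.3033 /hr


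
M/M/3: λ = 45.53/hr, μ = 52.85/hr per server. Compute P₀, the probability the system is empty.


a = λ/μ = 45.53/52.85 = 0.8615; ρ = a/c = 0.2872
Σ_{k=0}^{2} a^k/k! (terms k=0..2) = 1.00000 + 0.86149 + 0.37109 = 2.23258
Tail: a^3/(3!(1−ρ)) = 0.63938/(6·0.7128) = 0.14949
P₀ = 1/(2.23258 + 0.14949) = 1/2.38207 = 0.419802

Final: 0.419802


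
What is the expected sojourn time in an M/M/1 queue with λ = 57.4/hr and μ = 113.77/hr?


W = 1/(μ−λ) = 1/(113.77 − 57.4) = 1/56.37 = 0.01774 hr

Final: 0.01774 hr


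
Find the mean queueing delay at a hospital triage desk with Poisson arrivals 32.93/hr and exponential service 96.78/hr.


ρ = 32.93/96.78 = 0.3403
Wq = ρ/(μ−λ) = 0.3403/(96.78 − 32.93) = 0.3403/63.85 = 0.005329 hr

Final: 0.005329 hr


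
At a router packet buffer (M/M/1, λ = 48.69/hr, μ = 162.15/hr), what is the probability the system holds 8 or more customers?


ρ = 48.69/162.15 = 0.3003
P(N ≥ n) = ρ^n = 0.3003^8 = 0.00006610

Final: 0.00006610


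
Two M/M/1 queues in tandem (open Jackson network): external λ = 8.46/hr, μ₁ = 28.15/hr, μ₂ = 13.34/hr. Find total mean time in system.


Each node sees arrival rate λ = 8.46/hr (tandem ⇒ throughput preserved).
W₁ = 1/(μ₁−λ) = 1/(28.15−8.46) = 0.05079 hr
W₂ = 1/(μ₂−λ) = 1/(13.34−8.46) = 0.20492 hr
W_total = W₁ + W₂ = 0.05079 + 0.20492 = 0.25571 hr

Final: 0.25571 hr


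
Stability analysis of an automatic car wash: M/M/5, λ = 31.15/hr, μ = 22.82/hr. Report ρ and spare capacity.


Total capacity cμ = 5·22.82 = 114.10/hr
ρ = λ/(cμ) = 31.15/114.10 = 0.2730
Stable ⇔ ρ < 1: YES
Spare capacity = cμ − λ = 114.10 − 31.15 = 82.95/hr

Final: ρ = 0.2730; stable; margin = 82.95/hr


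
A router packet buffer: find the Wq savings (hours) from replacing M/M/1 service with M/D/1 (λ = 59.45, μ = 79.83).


ρ = 59.45/79.83 = 0.7447
Wq(M/M/1) = ρ/(μ−λ) = 0.7447/20.38 = 0.03654 hr
Wq(M/D/1) = ρ/(2(μ−λ)) = 0.01827 hr
Savings = 0.03654 − 0.01827 = 0.01827 hr

Final: 0.01827 hr


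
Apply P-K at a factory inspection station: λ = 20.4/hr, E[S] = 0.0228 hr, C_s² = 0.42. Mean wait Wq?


ρ = λ·E[S] = 20.4·0.0228 = 0.4651
E[S²] = E[S]²(1+C_s²) = 0.0228²·(1+0.42) = 0.0007382
Wq = λ·E[S²]/(2(1−ρ)) = 20.4·0.0007382/(2·0.5349) = 0.01408 hr

Final: 0.01408 hr


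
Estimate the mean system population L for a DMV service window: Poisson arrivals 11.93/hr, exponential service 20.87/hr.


ρ = λ/μ = 11.93/20.87 = 0.5716
L = ρ/(1−ρ) = 0.5716/(1 − 0.5716) = 0.5716/0.4284 = 1.3345

Final: 1.3345


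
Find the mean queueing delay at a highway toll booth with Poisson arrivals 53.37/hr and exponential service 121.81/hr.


ρ = 53.37/121.81 = 0.4381
Wq = ρ/(μ−λ) = 0.4381/(121.81 − 53.37) = 0.4381/68.44 = 0.006402 hr

Final: 0.006402 hr


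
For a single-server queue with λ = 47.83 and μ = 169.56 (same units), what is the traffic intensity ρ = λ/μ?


ρ = λ/μ = 47.83/169.56 = 0.2821

Final: 0.2821


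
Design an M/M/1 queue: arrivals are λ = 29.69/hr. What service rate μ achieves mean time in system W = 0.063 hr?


W = 1/(μ−λ) ⇒ μ − λ = 1/W = 1/0.063 = 15.8730
μ = λ + 1/W = 29.69 + 15.8730 = 45.5630 per hr

Final: 45.5630 /hr


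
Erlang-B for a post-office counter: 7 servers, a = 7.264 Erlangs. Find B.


B(c,a) = (a^c/c!) / Σ_{k=0}^{c} a^k/k!
a^7/7! = 211.738734
Σ terms (k=0..7): 1.00000 + 7.26400 + 26.38285 + 63.88167 + 116.00911 + 168.53804 + 204.04338 + 211.73873 = 798.857783
B = 211.738734/798.857783 = 0.265052

Final: 0.265052


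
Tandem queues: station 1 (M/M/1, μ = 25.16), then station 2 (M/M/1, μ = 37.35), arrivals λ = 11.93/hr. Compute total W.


Each node sees arrival rate λ = 11.93/hr (tandem ⇒ throughput preserved).
W₁ = 1/(μ₁−λ) = 1/(25.16−11.93) = 0.07559 hr
W₂ = 1/(μ₂−λ) = 1/(37.35−11.93) = 0.03934 hr
W_total = W₁ + W₂ = 0.07559 + 0.03934 = 0.11492 hr

Final: 0.11492 hr


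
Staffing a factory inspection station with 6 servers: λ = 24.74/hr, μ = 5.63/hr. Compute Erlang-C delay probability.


a = λ/μ = 4.3943; ρ = a/6 = 0.7324
P₀ = 0.010444 (from M/M/c formula)
C(c,a) = [a^c/(c!(1−ρ))]·P₀ = [7200.25376/(720·0.2676)]·0.010444
= 37.36857·0.010444 = 0.390267

Final: 0.390267


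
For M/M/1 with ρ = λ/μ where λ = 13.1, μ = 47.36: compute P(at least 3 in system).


ρ = 13.1/47.36 = 0.2766
P(N ≥ n) = ρ^n = 0.2766^3 = 0.021163

Final: 0.021163


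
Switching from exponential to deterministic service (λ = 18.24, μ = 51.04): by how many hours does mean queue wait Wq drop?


ρ = 18.24/51.04 = 0.3574
Wq(M/M/1) = ρ/(μ−λ) = 0.3574/32.80 = 0.01090 hr
Wq(M/D/1) = ρ/(2(μ−λ)) = 0.005448 hr
Savings = 0.01090 − 0.005448 = 0.005448 hr

Final: 0.005448 hr


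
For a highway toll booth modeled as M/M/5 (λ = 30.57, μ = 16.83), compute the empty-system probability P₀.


a = λ/μ = 30.57/16.83 = 1.8164; ρ = a/c = 0.3633
Σ_{k=0}^{4} a^k/k! (terms k=0..4) = 1.00000 + 1.81640 + 1.64965 + 0.99881 + 0.45356 = 5.91842
Tail: a^5/(5!(1−ρ)) = 19.77227/(120·0.6367) = 0.25878
P₀ = 1/(5.91842 + 0.25878) = 1/6.17720 = 0.161886

Final: 0.161886


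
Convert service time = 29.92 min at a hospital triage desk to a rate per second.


μ = 1/(service time) in consistent units.
1 second = 0.0166667 min, so μ = 0.0166667/29.92 = 0.0005570 per second

Final: 0.0005570 /sec


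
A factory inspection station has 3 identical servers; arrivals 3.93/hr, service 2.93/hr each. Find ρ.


ρ = λ/(cμ) = 3.93/(3·2.93) = 3.93/8.79 = 0.4471

Final: 0.4471


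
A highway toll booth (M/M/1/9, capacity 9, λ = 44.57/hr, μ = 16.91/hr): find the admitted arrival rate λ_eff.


ρ = 2.6357; P_K = (1−ρ)ρ^9/(1−ρ^10) = 0.620635
λ_eff = λ(1 − P_K) = 44.57·(1 − 0.620635) = 44.57·0.379365 = 16.9083 /hr

Final: 16.9083 /hr


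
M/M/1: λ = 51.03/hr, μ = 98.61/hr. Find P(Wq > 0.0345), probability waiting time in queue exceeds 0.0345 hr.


ρ = 51.03/98.61 = 0.5175
P(Wq > t) = ρ·e^{−(μ−λ)t} = 0.5175·e^{−1.6415}
= 0.5175·0.193687 = 0.100232

Final: 0.100232


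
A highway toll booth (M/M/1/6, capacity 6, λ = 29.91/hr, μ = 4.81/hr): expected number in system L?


ρ = 29.91/4.81 = 6.2183
L = ρ[1 − (K+1)ρ^K + Kρ^(K+1)] / [(1−ρ)(1−ρ^(K+1))]
Numerator: 6.2183·(1 − 7·57813.334639 + 6·359500.382338) = 10896380.592730
Denominator: (-5.2183)·(-359499.382338) = 1875973.907834
L = 10896380.592730/1875973.907834 = 5.8084

Final: 5.8084


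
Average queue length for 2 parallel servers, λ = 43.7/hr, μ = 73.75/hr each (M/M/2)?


a = λ/μ = 0.5925; ρ = a/2 = 0.2963
P₀ = 0.542887
Lq = P₀·a^c·ρ / (c!·(1−ρ)²) = 0.542887·0.35111·0.2963/(2·0.49523)
= 0.05702

Final: 0.05702


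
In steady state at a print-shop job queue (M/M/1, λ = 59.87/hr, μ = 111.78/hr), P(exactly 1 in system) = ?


ρ = 59.87/111.78 = 0.5356
P_n = (1−ρ)·ρ^n = (1 − 0.5356)·0.5356^1 = 0.4644·0.535606 = 0.248732

Final: 0.248732


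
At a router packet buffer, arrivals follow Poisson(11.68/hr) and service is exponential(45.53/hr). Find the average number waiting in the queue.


ρ = 11.68/45.53 = 0.2565
Lq = ρ²/(1−ρ) = 0.06581/0.7435 = 0.08852

Final: 0.08852


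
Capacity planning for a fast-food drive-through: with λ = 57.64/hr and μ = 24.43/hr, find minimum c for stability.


Stability requires cμ > λ ⇔ c > λ/μ.
λ/μ = 57.64/24.43 = 2.3594
Minimum integer c = ⌊2.3594⌋ + 1 = 3
Check: 3·24.43 = 73.29 > 57.64, while 2·24.43 = 48.86 ≤ 57.64

Final: 3 servers


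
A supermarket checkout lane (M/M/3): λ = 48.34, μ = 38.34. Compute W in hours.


a = 1.2608; ρ = 0.4203; P₀ = 0.275339
Lq = P₀·a^c·ρ/(c!(1−ρ)²) = 0.11502
Wq = Lq/λ = 0.11502/48.34 = 0.002379 hr
W = Wq + 1/μ = 0.002379 + 0.02608 = 0.02846 hr

Final: 0.02846 hr


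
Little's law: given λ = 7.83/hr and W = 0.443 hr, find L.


L = λW = 7.83·0.443 = 3.4687

Final: 3.4687


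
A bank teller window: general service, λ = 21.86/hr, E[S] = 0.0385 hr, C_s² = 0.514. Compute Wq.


ρ = λ·E[S] = 21.86·0.0385 = 0.8416
E[S²] = E[S]²(1+C_s²) = 0.0385²·(1+0.514) = 0.002244
Wq = λ·E[S²]/(2(1−ρ)) = 21.86·0.002244/(2·0.1584) = 0.15486 hr

Final: 0.15486 hr


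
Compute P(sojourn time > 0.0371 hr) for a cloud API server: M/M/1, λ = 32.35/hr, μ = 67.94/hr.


W ~ Exponential(μ−λ) for M/M/1.
μ − λ = 67.94 − 32.35 = 35.5900
P(W > t) = e^{−(μ−λ)t} = e^{−1.3204} = 0.267031

Final: 0.267031


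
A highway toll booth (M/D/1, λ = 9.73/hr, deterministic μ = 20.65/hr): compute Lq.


ρ = 9.73/20.65 = 0.4712
M/D/1: Lq = ρ²/(2(1−ρ)) = 0.2220/(2·0.5288) = 0.20992

Final: 0.20992


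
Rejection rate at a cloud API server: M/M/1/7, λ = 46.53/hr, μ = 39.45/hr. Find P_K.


ρ = λ/μ = 46.53/39.45 = 1.1795
P_K = (1−ρ)ρ^K/(1−ρ^(K+1)) = (-0.1795·3.175428)/(1 − 3.745315)
= -0.569887/-2.745315 = 0.207585

Final: 0.207585


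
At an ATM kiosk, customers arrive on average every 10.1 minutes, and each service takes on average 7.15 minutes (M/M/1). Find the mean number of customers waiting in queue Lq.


λ = 60/10.1 = 5.9406 /hr
μ = 60/7.15 = 8.3916 /hr
ρ = λ/μ = 5.9406/8.3916 = 0.7079
Lq = ρ²/(1−ρ) = 0.5012/0.2921 = 1.7158

Final: 1.7158


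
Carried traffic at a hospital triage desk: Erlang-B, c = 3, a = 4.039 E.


B(3,4.039) = 0.454213 (Erlang-B)
Carried load = a(1 − B) = 4.039·(1 − 0.454213) = 4.039·0.545787 = 2.2044 E

Final: 2.2044 Erlangs


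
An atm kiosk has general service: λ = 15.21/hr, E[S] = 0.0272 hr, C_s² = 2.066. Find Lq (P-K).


ρ = λ·E[S] = 15.21·0.0272 = 0.4137
Lq = ρ²(1+C_s²)/(2(1−ρ)) = 0.1712·(1+2.066)/(2·0.5863)
= 0.1712·3.0660/1.1726 = 0.44754

Final: 0.44754


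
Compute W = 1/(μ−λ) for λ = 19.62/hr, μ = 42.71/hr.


W = 1/(μ−λ) = 1/(42.71 − 19.62) = 1/23.09 = 0.04331 hr

Final: 0.04331 hr


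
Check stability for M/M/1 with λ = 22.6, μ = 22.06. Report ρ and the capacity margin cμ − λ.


Total capacity cμ = 1·22.06 = 22.06/hr
ρ = λ/(cμ) = 22.6/22.06 = 1.0245
Stable ⇔ ρ < 1: NO
Spare capacity = cμ − λ = 22.06 − 22.6 = -0.54/hr

Final: ρ = 1.0245; unstable; margin = -0.54/hr


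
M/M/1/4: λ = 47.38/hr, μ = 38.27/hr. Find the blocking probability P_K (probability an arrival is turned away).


ρ = λ/μ = 47.38/38.27 = 1.2380
P_K = (1−ρ)ρ^K/(1−ρ^(K+1)) = (-0.2380·2.349343)/(1 − 2.908593)
= -0.559250/-1.908593 = 0.293017

Final: 0.293017


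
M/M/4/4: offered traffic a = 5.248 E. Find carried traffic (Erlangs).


B(4,5.248) = 0.417434 (Erlang-B)
Carried load = a(1 − B) = 5.248·(1 − 0.417434) = 5.248·0.582566 = 3.0573 E

Final: 3.0573 Erlangs


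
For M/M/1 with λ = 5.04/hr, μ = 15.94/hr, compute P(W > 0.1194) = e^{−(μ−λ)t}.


W ~ Exponential(μ−λ) for M/M/1.
μ − λ = 15.94 − 5.04 = 10.9000
P(W > t) = e^{−(μ−λ)t} = e^{−1.3015} = 0.272134

Final: 0.272134


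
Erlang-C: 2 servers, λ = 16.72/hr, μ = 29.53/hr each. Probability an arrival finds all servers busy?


a = λ/μ = 0.5662; ρ = a/2 = 0.2831
P₀ = 0.558723 (from M/M/c formula)
C(c,a) = [a^c/(c!(1−ρ))]·P₀ = [0.32059/(2·0.7169)]·0.558723
= 0.22359·0.558723 = 0.124926

Final: 0.124926


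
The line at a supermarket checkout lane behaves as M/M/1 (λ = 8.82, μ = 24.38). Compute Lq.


ρ = 8.82/24.38 = 0.3618
Lq = ρ²/(1−ρ) = 0.1309/0.6382 = 0.2051

Final: 0.2051


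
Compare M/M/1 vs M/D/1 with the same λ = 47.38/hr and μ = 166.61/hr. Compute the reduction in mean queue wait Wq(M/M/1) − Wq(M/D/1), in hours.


ρ = 47.38/166.61 = 0.2844
Wq(M/M/1) = ρ/(μ−λ) = 0.2844/119.23 = 0.002385 hr
Wq(M/D/1) = ρ/(2(μ−λ)) = 0.001193 hr
Savings = 0.002385 − 0.001193 = 0.001193 hr

Final: 0.001193 hr


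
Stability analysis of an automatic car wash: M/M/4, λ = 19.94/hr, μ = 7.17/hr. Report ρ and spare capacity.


Total capacity cμ = 4·7.17 = 28.68/hr
ρ = λ/(cμ) = 19.94/28.68 = 0.6953
Stable ⇔ ρ < 1: YES
Spare capacity = cμ − λ = 28.68 − 19.94 = 8.74/hr

Final: ρ = 0.6953; stable; margin = 8.74/hr


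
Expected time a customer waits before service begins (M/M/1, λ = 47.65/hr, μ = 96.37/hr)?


ρ = 47.65/96.37 = 0.4944
Wq = ρ/(μ−λ) = 0.4944/(96.37 − 47.65) = 0.4944/48.72 = 0.01015 hr

Final: 0.01015 hr


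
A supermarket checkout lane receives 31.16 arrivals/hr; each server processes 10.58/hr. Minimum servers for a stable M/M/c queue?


Stability requires cμ > λ ⇔ c > λ/μ.
λ/μ = 31.16/10.58 = 2.9452
Minimum integer c = ⌊2.9452⌋ + 1 = 3
Check: 3·10.58 = 31.74 > 31.16, while 2·10.58 = 21.16 ≤ 31.16

Final: 3 servers


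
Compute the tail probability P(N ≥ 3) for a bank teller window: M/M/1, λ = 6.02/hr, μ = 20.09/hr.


ρ = 6.02/20.09 = 0.2997
P(N ≥ n) = ρ^n = 0.2997^3 = 0.026906

Final: 0.026906


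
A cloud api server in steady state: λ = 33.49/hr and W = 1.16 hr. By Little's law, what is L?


L = λW = 33.49·1.16 = 38.8484

Final: 38.8484


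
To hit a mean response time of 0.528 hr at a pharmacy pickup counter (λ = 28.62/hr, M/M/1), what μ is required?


W = 1/(μ−λ) ⇒ μ − λ = 1/W = 1/0.528 = 1.8939
μ = λ + 1/W = 28.62 + 1.8939 = 30.5139 per hr

Final: 30.5139 /hr


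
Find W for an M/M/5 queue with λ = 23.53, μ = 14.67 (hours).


a = 1.6040; ρ = 0.3208; P₀ = 0.200640
Lq = P₀·a^c·ρ/(c!(1−ρ)²) = 0.01234
Wq = Lq/λ = 0.01234/23.53 = 0.0005246 hr
W = Wq + 1/μ = 0.0005246 + 0.06817 = 0.06869 hr

Final: 0.06869 hr


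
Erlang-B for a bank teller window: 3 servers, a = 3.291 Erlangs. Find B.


B(c,a) = (a^c/c!) / Σ_{k=0}^{c} a^k/k!
a^3/3! = 5.940629
Σ terms (k=0..3): 1.00000 + 3.29100 + 5.41534 + 5.94063 = 15.646969
B = 5.940629/15.646969 = 0.379666

Final: 0.379666


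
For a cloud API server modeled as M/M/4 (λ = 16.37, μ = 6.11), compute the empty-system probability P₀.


a = λ/μ = 16.37/6.11 = 2.6792; ρ = a/c = 0.6698
Σ_{k=0}^{3} a^k/k! (terms k=0..3) = 1.00000 + 2.67921 + 3.58909 + 3.20532 = 10.47363
Tail: a^4/(4!(1−ρ)) = 51.52641/(24·0.3302) = 6.50199
P₀ = 1/(10.47363 + 6.50199) = 1/16.97562 = 0.058908

Final: 0.058908


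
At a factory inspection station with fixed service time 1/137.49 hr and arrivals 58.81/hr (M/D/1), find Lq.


ρ = 58.81/137.49 = 0.4277
M/D/1: Lq = ρ²/(2(1−ρ)) = 0.1830/(2·0.5723) = 0.15986

Final: 0.15986


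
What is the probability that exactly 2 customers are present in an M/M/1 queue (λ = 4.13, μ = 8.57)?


ρ = 4.13/8.57 = 0.4819
P_n = (1−ρ)·ρ^n = (1 − 0.4819)·0.4819^2 = 0.5181·0.232241 = 0.120321

Final: 0.120321


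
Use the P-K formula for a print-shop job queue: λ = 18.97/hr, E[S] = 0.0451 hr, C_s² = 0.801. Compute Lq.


ρ = λ·E[S] = 18.97·0.0451 = 0.8555
Lq = ρ²(1+C_s²)/(2(1−ρ)) = 0.7320·(1+0.801)/(2·0.1445)
= 0.7320·1.8010/0.2889 = 4.56294

Final: 4.56294


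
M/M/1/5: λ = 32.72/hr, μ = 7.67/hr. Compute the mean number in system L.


ρ = 32.72/7.67 = 4.2660
L = ρ[1 − (K+1)ρ^K + Kρ^(K+1)] / [(1−ρ)(1−ρ^(K+1))]
Numerator: 4.2660·(1 − 6·1412.829177 + 5·6027.088746) = 92398.672069
Denominator: (-3.2660)·(-6026.088746) = 19681.032997
L = 92398.672069/19681.032997 = 4.6948

Final: 4.6948


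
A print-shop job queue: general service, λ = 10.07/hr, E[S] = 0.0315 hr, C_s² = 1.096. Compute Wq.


ρ = λ·E[S] = 10.07·0.0315 = 0.3172
E[S²] = E[S]²(1+C_s²) = 0.0315²·(1+1.096) = 0.002080
Wq = λ·E[S²]/(2(1−ρ)) = 10.07·0.002080/(2·0.6828) = 0.01534 hr

Final: 0.01534 hr


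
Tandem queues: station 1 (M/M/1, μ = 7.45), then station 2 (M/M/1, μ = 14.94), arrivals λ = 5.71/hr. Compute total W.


Each node sees arrival rate λ = 5.71/hr (tandem ⇒ throughput preserved).
W₁ = 1/(μ₁−λ) = 1/(7.45−5.71) = 0.57471 hr
W₂ = 1/(μ₂−λ) = 1/(14.94−5.71) = 0.10834 hr
W_total = W₁ + W₂ = 0.57471 + 0.10834 = 0.68306 hr

Final: 0.68306 hr


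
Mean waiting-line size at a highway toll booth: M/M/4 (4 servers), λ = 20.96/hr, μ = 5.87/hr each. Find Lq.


a = λ/μ = 3.5707; ρ = a/4 = 0.8927
P₀ = 0.012248
Lq = P₀·a^c·ρ / (c!·(1−ρ)²) = 0.012248·162.55963·0.8927/(24·0.01152)
= 6.42937

Final: 6.42937


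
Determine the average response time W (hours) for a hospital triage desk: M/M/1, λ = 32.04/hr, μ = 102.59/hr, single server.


W = 1/(μ−λ) = 1/(102.59 − 32.04) = 1/70.55 = 0.01417 hr

Final: 0.01417 hr


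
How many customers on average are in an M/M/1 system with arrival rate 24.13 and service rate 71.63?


ρ = λ/μ = 24.13/71.63 = 0.3369
L = ρ/(1−ρ) = 0.3369/(1 − 0.3369) = 0.3369/0.6631 = 0.5080

Final: 0.5080


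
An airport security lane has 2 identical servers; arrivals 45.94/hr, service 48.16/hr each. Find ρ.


ρ = λ/(cμ) = 45.94/(2·48.16) = 45.94/96.32 = 0.4770

Final: 0.4770


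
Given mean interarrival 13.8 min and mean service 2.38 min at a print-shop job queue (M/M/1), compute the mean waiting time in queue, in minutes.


λ = 60/13.8 = 4.3478 /hr
μ = 60/2.38 = 25.2101 /hr
ρ = λ/μ = 4.3478/25.2101 = 0.1725
Wq = ρ/(μ−λ) = 0.1725/(25.2101−4.3478) = 0.008267 hr
In minutes: 0.008267·60 = 0.4960 min

Final: 0.4960 min


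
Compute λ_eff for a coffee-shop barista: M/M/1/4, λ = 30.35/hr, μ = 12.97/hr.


ρ = 2.3400; P_K = (1−ρ)ρ^4/(1−ρ^5) = 0.580932
λ_eff = λ(1 − P_K) = 30.35·(1 − 0.580932) = 30.35·0.419068 = 12.7187 /hr

Final: 12.7187 /hr


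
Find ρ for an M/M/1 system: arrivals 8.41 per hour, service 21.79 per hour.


ρ = λ/μ = 8.41/21.79 = 0.3860

Final: 0.3860


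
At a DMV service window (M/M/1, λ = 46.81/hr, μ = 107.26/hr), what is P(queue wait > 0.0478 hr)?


ρ = 46.81/107.26 = 0.4364
P(Wq > t) = ρ·e^{−(μ−λ)t} = 0.4364·e^{−2.8895}
= 0.4364·0.055603 = 0.024266

Final: 0.024266


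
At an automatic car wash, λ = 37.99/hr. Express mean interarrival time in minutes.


Mean interarrival time = 1/λ = 1/37.99 hour = 0.02632 hour
In minutes: 0.02632 × 60 = 1.5794 min

Final: 1.5794 min


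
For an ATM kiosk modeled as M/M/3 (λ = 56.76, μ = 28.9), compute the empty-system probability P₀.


a = λ/μ = 56.76/28.9 = 1.9640; ρ = a/c = 0.6547
Σ_{k=0}^{2} a^k/k! (terms k=0..2) = 1.00000 + 1.96401 + 1.92868 = 4.89269
Tail: a^3/(3!(1−ρ)) = 7.57589/(6·0.3453) = 3.65637
P₀ = 1/(4.89269 + 3.65637) = 1/8.54906 = 0.116972

Final: 0.116972


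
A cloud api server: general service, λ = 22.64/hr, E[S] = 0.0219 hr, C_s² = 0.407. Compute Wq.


ρ = λ·E[S] = 22.64·0.0219 = 0.4958
E[S²] = E[S]²(1+C_s²) = 0.0219²·(1+0.407) = 0.0006748
Wq = λ·E[S²]/(2(1−ρ)) = 22.64·0.0006748/(2·0.5042) = 0.01515 hr

Final: 0.01515 hr


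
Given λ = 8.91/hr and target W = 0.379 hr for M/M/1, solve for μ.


W = 1/(μ−λ) ⇒ μ − λ = 1/W = 1/0.379 = 2.6385
μ = λ + 1/W = 8.91 + 2.6385 = 11.5485 per hr

Final: 11.5485 /hr


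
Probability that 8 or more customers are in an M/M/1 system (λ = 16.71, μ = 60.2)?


ρ = 16.71/60.2 = 0.2776
P(N ≥ n) = ρ^n = 0.2776^8 = 0.00003524

Final: 0.00003524


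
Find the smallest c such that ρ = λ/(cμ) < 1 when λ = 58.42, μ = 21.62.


Stability requires cμ > λ ⇔ c > λ/μ.
λ/μ = 58.42/21.62 = 2.7021
Minimum integer c = ⌊2.7021⌋ + 1 = 3
Check: 3·21.62 = 64.86 > 58.42, while 2·21.62 = 43.24 ≤ 58.42

Final: 3 servers


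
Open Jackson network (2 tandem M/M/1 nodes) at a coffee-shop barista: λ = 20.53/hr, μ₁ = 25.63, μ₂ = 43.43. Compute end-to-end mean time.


Each node sees arrival rate λ = 20.53/hr (tandem ⇒ throughput preserved).
W₁ = 1/(μ₁−λ) = 1/(25.63−20.53) = 0.19608 hr
W₂ = 1/(μ₂−λ) = 1/(43.43−20.53) = 0.04367 hr
W_total = W₁ + W₂ = 0.19608 + 0.04367 = 0.23975 hr

Final: 0.23975 hr


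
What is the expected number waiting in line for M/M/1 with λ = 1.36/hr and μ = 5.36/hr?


ρ = 1.36/5.36 = 0.2537
Lq = ρ²/(1−ρ) = 0.06438/0.7463 = 0.08627

Final: 0.08627


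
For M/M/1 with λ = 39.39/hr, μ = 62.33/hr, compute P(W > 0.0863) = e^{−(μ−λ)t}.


W ~ Exponential(μ−λ) for M/M/1.
μ − λ = 62.33 − 39.39 = 22.9400
P(W > t) = e^{−(μ−λ)t} = e^{−1.9797} = 0.138108

Final: 0.138108


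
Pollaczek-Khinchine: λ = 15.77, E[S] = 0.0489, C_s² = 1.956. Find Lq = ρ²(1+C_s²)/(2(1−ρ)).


ρ = λ·E[S] = 15.77·0.0489 = 0.7712
Lq = ρ²(1+C_s²)/(2(1−ρ)) = 0.5947·(1+1.956)/(2·0.2288)
= 0.5947·2.9560/0.4577 = 3.84070

Final: 3.84070


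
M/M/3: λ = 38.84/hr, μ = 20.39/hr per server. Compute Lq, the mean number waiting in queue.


a = λ/μ = 1.9049; ρ = a/3 = 0.6350
P₀ = 0.126989
Lq = P₀·a^c·ρ / (c!·(1−ρ)²) = 0.126989·6.91172·0.6350/(6·0.13326)
= 0.69701

Final: 0.69701
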